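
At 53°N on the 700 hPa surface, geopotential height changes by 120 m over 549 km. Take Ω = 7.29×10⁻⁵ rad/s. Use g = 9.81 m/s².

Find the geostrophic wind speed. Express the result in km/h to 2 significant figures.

66 km/h

Coriolis parameter at 53°N:
f = 2Ω sin φ = 2 × 7.29×10⁻⁵ × sin 53° = 1.16×10⁻⁴ s⁻¹
Height gradient: |∂Z/∂n| = 120 m / 549000 m = 2.19×10⁻⁴
On a pressure surface, geostrophic balance gives V_g = (g/f)|∂Z/∂n|:
V_g = 9.81 × 2.19×10⁻⁴ / 1.16×10⁻⁴ = 18.4 m/s
Converting: 18.4 m/s × 3.6 = 66 km/h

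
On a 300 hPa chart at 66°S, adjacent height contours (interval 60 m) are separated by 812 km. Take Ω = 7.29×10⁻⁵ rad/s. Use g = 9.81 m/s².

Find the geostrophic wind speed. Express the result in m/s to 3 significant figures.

Coriolis parameter at 66°S:
f = 2Ω sin φ = 2 × 7.29×10⁻⁵ × sin 66° = 1.33×10⁻⁴ s⁻¹
Height gradient: |∂Z/∂n| = 60 m / 812000 m = 7.39×10⁻⁵
On a pressure surface, geostrophic balance gives V_g = (g/f)|∂Z/∂n|:
V_g = 9.81 × 7.39×10⁻⁵ / 1.33×10⁻⁴ = 5.44 m/s

5.44 m/s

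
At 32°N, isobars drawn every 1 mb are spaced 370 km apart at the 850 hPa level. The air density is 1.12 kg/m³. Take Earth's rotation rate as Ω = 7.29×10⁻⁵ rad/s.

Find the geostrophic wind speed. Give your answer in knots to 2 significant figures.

6.1 knots

Coriolis parameter at 32°N:
f = 2Ω sin φ = 2 × 7.29×10⁻⁵ × sin 32° = 7.73×10⁻⁵ s⁻¹
Pressure gradient: |∂P/∂n| = 100 Pa / 370000 m = 2.70×10⁻⁴ Pa/m
Geostrophic balance (pressure-gradient force = Coriolis force):
V_g = (1/(fρ)) |∂P/∂n| = 2.70×10⁻⁴ / (7.73×10⁻⁵ × 1.12) = 3.12 m/s
Converting: 3.12 m/s × 1.944 = 6.1 knots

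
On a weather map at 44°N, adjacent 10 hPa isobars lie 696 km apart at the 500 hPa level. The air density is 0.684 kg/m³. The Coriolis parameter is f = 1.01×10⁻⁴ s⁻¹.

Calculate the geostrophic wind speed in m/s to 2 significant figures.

Pressure gradient: |∂P/∂n| = 1000 Pa / 696000 m = 1.44×10⁻³ Pa/m
Geostrophic balance (pressure-gradient force = Coriolis force):
V_g = (1/(fρ)) |∂P/∂n| = 1.44×10⁻³ / (1.01×10⁻⁴ × 0.684) = 20.8 m/s

21 m/s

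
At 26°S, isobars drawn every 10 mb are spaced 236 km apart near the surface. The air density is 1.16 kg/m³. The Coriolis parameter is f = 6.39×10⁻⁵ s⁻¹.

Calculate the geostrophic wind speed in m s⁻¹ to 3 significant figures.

57.2 m s⁻¹

Pressure gradient: |∂P/∂n| = 1000 Pa / 236000 m = 4.24×10⁻³ Pa/m
Geostrophic balance (pressure-gradient force = Coriolis force):
V_g = (1/(fρ)) |∂P/∂n| = 4.24×10⁻³ / (6.39×10⁻⁵ × 1.16) = 57.2 m/s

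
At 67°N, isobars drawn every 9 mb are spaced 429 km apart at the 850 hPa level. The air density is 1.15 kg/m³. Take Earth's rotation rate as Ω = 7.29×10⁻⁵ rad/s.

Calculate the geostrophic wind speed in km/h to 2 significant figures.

Coriolis parameter at 67°N:
f = 2Ω sin φ = 2 × 7.29×10⁻⁵ × sin 67° = 1.34×10⁻⁴ s⁻¹
Pressure gradient: |∂P/∂n| = 900 Pa / 429000 m = 2.10×10⁻³ Pa/m
Geostrophic balance (pressure-gradient force = Coriolis force):
V_g = (1/(fρ)) |∂P/∂n| = 2.10×10⁻³ / (1.34×10⁻⁴ × 1.15) = 13.6 m/s
Converting: 13.6 m/s × 3.6 = 49 km/h

49 km/h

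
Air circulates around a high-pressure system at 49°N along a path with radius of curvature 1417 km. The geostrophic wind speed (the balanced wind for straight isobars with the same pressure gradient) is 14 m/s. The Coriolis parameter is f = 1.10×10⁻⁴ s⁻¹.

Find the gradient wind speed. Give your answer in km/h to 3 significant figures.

Around a high, pressure-gradient force acts outward with centrifugal, so Coriolis balances both:
fV = (1/ρ)|∂P/∂n| + V²/R  →  V² − fR·V + fR·V_g = 0
With fR = 1.10×10⁻⁴ × 1417×10³ m = 156 m/s:
V = [fR − √((fR)² − 4 fR V_g)]/2 = [156 − √(156² − 4×156×14)]/2 = 15.6 m/s
Supergeostrophic (V > V_g = 14 m/s), as expected around a high.
Converting: 15.6 m/s × 3.6 = 56.0 km/h

56.0 km/h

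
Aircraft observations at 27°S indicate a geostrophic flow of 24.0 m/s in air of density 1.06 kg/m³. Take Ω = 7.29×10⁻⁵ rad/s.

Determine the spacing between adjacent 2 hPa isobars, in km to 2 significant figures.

Coriolis parameter at 27°S:
f = 2Ω sin φ = 2 × 7.29×10⁻⁵ × sin 27° = 6.62×10⁻⁵ s⁻¹
Geostrophic balance rearranged: |∂P/∂n| = f ρ V_g
|∂P/∂n| = 6.62×10⁻⁵ × 1.06 × 24.0 = 1.68×10⁻³ Pa/m
Isobar spacing: Δn = ΔP/|∂P/∂n| = 200 Pa / 1.68×10⁻³ Pa/m = 118771 m ≈ 120 km

120 km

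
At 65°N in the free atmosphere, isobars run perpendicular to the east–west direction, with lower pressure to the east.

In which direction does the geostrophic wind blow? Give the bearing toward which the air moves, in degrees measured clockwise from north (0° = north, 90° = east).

180°

The pressure-gradient force points toward the east (bearing 090°).
Geostrophic balance: in the Northern Hemisphere the Coriolis force deflects motion to the right, so the geostrophic wind blows 90° to the right of the pressure-gradient force (low pressure on the left).
Rotating 090° by 90° clockwise gives 180° — the wind blows toward the south.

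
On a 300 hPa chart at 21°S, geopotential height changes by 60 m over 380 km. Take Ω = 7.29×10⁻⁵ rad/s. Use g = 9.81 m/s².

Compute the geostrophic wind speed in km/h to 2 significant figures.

Coriolis parameter at 21°S:
f = 2Ω sin φ = 2 × 7.29×10⁻⁵ × sin 21° = 5.23×10⁻⁵ s⁻¹
Height gradient: |∂Z/∂n| = 60 m / 380000 m = 1.58×10⁻⁴
On a pressure surface, geostrophic balance gives V_g = (g/f)|∂Z/∂n|:
V_g = 9.81 × 1.58×10⁻⁴ / 5.23×10⁻⁵ = 29.6 m/s
Converting: 29.6 m/s × 3.6 = 110 km/h

110 km/h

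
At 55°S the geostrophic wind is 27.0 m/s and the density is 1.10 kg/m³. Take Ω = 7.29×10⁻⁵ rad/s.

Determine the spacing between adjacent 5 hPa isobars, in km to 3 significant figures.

141 km

Coriolis parameter at 55°S:
f = 2Ω sin φ = 2 × 7.29×10⁻⁵ × sin 55° = 1.19×10⁻⁴ s⁻¹
Geostrophic balance rearranged: |∂P/∂n| = f ρ V_g
|∂P/∂n| = 1.19×10⁻⁴ × 1.10 × 27.0 = 3.55×10⁻³ Pa/m
Isobar spacing: Δn = ΔP/|∂P/∂n| = 500 Pa / 3.55×10⁻³ Pa/m = 140959 m ≈ 141 km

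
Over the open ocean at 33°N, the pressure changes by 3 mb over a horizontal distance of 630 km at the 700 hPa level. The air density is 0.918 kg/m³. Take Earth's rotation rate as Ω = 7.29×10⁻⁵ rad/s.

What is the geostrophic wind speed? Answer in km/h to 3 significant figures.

Coriolis parameter at 33°N:
f = 2Ω sin φ = 2 × 7.29×10⁻⁵ × sin 33° = 7.94×10⁻⁵ s⁻¹
Pressure gradient: |∂P/∂n| = 300 Pa / 630000 m = 4.76×10⁻⁴ Pa/m
Geostrophic balance (pressure-gradient force = Coriolis force):
V_g = (1/(fρ)) |∂P/∂n| = 4.76×10⁻⁴ / (7.94×10⁻⁵ × 0.918) = 6.53 m/s
Converting: 6.53 m/s × 3.6 = 23.5 km/h

23.5 km/h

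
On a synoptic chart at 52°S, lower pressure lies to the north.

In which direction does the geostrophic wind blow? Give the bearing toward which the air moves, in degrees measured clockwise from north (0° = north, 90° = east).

The pressure-gradient force points toward the north (bearing 000°).
Geostrophic balance: in the Southern Hemisphere the Coriolis force deflects motion to the left, so the geostrophic wind blows 90° to the left of the pressure-gradient force (low pressure on the right).
Rotating 000° by 90° counterclockwise gives 270° — the wind blows toward the west.

270°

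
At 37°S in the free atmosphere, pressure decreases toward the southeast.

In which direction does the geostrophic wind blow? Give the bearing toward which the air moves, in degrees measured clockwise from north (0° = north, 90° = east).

The pressure-gradient force points toward the southeast (bearing 135°).
Geostrophic balance: in the Southern Hemisphere the Coriolis force deflects motion to the left, so the geostrophic wind blows 90° to the left of the pressure-gradient force (low pressure on the right).
Rotating 135° by 90° counterclockwise gives 045° — the wind blows toward the northeast.

045°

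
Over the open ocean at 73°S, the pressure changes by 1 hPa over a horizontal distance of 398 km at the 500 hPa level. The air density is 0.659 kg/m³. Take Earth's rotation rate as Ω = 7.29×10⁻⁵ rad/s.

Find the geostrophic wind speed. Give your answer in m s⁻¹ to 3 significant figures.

2.73 m s⁻¹

Coriolis parameter at 73°S:
f = 2Ω sin φ = 2 × 7.29×10⁻⁵ × sin 73° = 1.39×10⁻⁴ s⁻¹
Pressure gradient: |∂P/∂n| = 100 Pa / 398000 m = 2.51×10⁻⁴ Pa/m
Geostrophic balance (pressure-gradient force = Coriolis force):
V_g = (1/(fρ)) |∂P/∂n| = 2.51×10⁻⁴ / (1.39×10⁻⁴ × 0.659) = 2.73 m/s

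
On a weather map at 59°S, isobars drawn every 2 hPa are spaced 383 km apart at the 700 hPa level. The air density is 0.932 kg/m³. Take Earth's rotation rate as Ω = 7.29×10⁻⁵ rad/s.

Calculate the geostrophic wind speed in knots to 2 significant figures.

Coriolis parameter at 59°S:
f = 2Ω sin φ = 2 × 7.29×10⁻⁵ × sin 59° = 1.25×10⁻⁴ s⁻¹
Pressure gradient: |∂P/∂n| = 200 Pa / 383000 m = 5.22×10⁻⁴ Pa/m
Geostrophic balance (pressure-gradient force = Coriolis force):
V_g = (1/(fρ)) |∂P/∂n| = 5.22×10⁻⁴ / (1.25×10⁻⁴ × 0.932) = 4.48 m/s
Converting: 4.48 m/s × 1.944 = 8.7 knots

8.7 knots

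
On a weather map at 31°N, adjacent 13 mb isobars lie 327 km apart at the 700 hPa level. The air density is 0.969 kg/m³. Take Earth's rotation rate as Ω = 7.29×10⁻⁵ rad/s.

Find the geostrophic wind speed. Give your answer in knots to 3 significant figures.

Coriolis parameter at 31°N:
f = 2Ω sin φ = 2 × 7.29×10⁻⁵ × sin 31° = 7.51×10⁻⁵ s⁻¹
Pressure gradient: |∂P/∂n| = 1300 Pa / 327000 m = 3.98×10⁻³ Pa/m
Geostrophic balance (pressure-gradient force = Coriolis force):
V_g = (1/(fρ)) |∂P/∂n| = 3.98×10⁻³ / (7.51×10⁻⁵ × 0.969) = 54.6 m/s
Converting: 54.6 m/s × 1.944 = 106 knots

106 knots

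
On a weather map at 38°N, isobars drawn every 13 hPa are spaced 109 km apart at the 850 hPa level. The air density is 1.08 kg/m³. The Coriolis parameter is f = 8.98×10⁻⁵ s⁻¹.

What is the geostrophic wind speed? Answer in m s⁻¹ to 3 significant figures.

Pressure gradient: |∂P/∂n| = 1300 Pa / 109000 m = 1.19×10⁻² Pa/m
Geostrophic balance (pressure-gradient force = Coriolis force):
V_g = (1/(fρ)) |∂P/∂n| = 1.19×10⁻² / (8.98×10⁻⁵ × 1.08) = 123 m/s

123 m s⁻¹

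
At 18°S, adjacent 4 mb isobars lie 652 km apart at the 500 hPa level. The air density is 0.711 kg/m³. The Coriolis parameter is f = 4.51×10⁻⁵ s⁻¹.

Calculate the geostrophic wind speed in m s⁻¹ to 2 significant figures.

19 m s⁻¹

Pressure gradient: |∂P/∂n| = 400 Pa / 652000 m = 6.13×10⁻⁴ Pa/m
Geostrophic balance (pressure-gradient force = Coriolis force):
V_g = (1/(fρ)) |∂P/∂n| = 6.13×10⁻⁴ / (4.51×10⁻⁵ × 0.711) = 19.1 m/s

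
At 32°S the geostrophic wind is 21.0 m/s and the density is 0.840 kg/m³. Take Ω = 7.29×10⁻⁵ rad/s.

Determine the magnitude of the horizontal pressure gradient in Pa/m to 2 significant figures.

Coriolis parameter at 32°S:
f = 2Ω sin φ = 2 × 7.29×10⁻⁵ × sin 32° = 7.73×10⁻⁵ s⁻¹
Geostrophic balance rearranged: |∂P/∂n| = f ρ V_g
|∂P/∂n| = 7.73×10⁻⁵ × 0.840 × 21.0 = 1.36×10⁻³ Pa/m

1.4×10⁻³ Pa/m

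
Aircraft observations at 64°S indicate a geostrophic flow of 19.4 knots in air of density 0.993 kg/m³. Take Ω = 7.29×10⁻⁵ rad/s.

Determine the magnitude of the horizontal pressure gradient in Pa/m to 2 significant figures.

1.3×10⁻³ Pa/m

Coriolis parameter at 64°S:
f = 2Ω sin φ = 2 × 7.29×10⁻⁵ × sin 64° = 1.31×10⁻⁴ s⁻¹
Wind speed in SI: 19.4 knots = 9.98 m/s
Geostrophic balance rearranged: |∂P/∂n| = f ρ V_g
|∂P/∂n| = 1.31×10⁻⁴ × 0.993 × 9.98 = 1.30×10⁻³ Pa/m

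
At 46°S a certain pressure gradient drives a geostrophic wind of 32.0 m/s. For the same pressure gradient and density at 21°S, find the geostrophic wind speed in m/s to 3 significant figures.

With the same pressure gradient and density, V_g ∝ 1/f ∝ 1/sin φ.
V₂ = V₁ · sin φ₁ / sin φ₂ = 32.0 × sin 46° / sin 21°
V₂ = 32.0 × 0.7193/0.3584 = 64.2 m/s

64.2 m/s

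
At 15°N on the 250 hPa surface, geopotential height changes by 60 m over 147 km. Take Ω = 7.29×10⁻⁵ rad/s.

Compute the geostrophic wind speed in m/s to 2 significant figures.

110 m/s

Coriolis parameter at 15°N:
f = 2Ω sin φ = 2 × 7.29×10⁻⁵ × sin 15° = 3.77×10⁻⁵ s⁻¹
Height gradient: |∂Z/∂n| = 60 m / 147000 m = 4.08×10⁻⁴
On a pressure surface, geostrophic balance gives V_g = (g/f)|∂Z/∂n|:
V_g = 9.81 × 4.08×10⁻⁴ / 3.77×10⁻⁵ = 106 m/s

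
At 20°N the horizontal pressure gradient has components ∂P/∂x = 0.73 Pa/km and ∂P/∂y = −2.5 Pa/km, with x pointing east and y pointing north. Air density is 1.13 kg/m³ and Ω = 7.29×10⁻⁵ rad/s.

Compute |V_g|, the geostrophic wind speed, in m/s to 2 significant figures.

Coriolis parameter at 20°N:
f = 2Ω sin φ = 2 × 7.29×10⁻⁵ × sin 20° = 4.99×10⁻⁵ s⁻¹
Component geostrophic relations (x east, y north):
u_g = −(1/(fρ)) ∂P/∂y,  v_g = (1/(fρ)) ∂P/∂x
u_g = −(−2.5×10⁻³)/(4.99×10⁻⁵ × 1.13) = 44.4 m/s;  v_g = (0.73×10⁻³)/(4.99×10⁻⁵ × 1.13) = 13.0 m/s
|V_g| = √(u_g² + v_g²) = 46.2 m/s

46 m/s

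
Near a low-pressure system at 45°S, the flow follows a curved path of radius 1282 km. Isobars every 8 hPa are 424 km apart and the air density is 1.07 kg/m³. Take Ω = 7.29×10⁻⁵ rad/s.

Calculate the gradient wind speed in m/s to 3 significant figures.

Coriolis parameter at 45°S:
f = 2Ω sin φ = 2 × 7.29×10⁻⁵ × sin 45° = 1.03×10⁻⁴ s⁻¹
Pressure gradient: |∂P/∂n| = 800 Pa / 424000 m = 1.89×10⁻³ Pa/m
Geostrophic speed: V_g = |∂P/∂n|/(fρ) = 1.89×10⁻³/(1.03×10⁻⁴ × 1.07) = 17.1 m/s
Around a low, centrifugal force acts outward with Coriolis, so pressure-gradient force balances both:
(1/ρ)|∂P/∂n| = fV + V²/R  →  V² + fR·V − fR·V_g = 0
With fR = 1.03×10⁻⁴ × 1282×10³ m = 132 m/s:
V = [−fR + √((fR)² + 4 fR V_g)]/2 = [−132 + √(132² + 4×132×17.1)]/2 = 15.3 m/s
Subgeostrophic (V < V_g = 17.1 m/s), as expected around a low.

15.3 m/s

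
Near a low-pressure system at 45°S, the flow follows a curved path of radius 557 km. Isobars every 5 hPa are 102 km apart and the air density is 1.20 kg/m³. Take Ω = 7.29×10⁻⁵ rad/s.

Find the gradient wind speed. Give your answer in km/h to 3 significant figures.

Coriolis parameter at 45°S:
f = 2Ω sin φ = 2 × 7.29×10⁻⁵ × sin 45° = 1.03×10⁻⁴ s⁻¹
Pressure gradient: |∂P/∂n| = 500 Pa / 102000 m = 4.90×10⁻³ Pa/m
Geostrophic speed: V_g = |∂P/∂n|/(fρ) = 4.90×10⁻³/(1.03×10⁻⁴ × 1.20) = 39.6 m/s
Around a low, centrifugal force acts outward with Coriolis, so pressure-gradient force balances both:
(1/ρ)|∂P/∂n| = fV + V²/R  →  V² + fR·V − fR·V_g = 0
With fR = 1.03×10⁻⁴ × 557×10³ m = 57.4 m/s:
V = [−fR + √((fR)² + 4 fR V_g)]/2 = [−57.4 + √(57.4² + 4×57.4×39.6)]/2 = 27 m/s
Subgeostrophic (V < V_g = 39.6 m/s), as expected around a low.
Converting: 27 m/s × 3.6 = 97.1 km/h

97.1 km/h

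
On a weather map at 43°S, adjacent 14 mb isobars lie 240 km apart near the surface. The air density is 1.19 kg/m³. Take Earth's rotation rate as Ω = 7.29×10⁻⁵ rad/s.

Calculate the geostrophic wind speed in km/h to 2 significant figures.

Coriolis parameter at 43°S:
f = 2Ω sin φ = 2 × 7.29×10⁻⁵ × sin 43° = 9.94×10⁻⁵ s⁻¹
Pressure gradient: |∂P/∂n| = 1400 Pa / 240000 m = 5.83×10⁻³ Pa/m
Geostrophic balance (pressure-gradient force = Coriolis force):
V_g = (1/(fρ)) |∂P/∂n| = 5.83×10⁻³ / (9.94×10⁻⁵ × 1.19) = 49.3 m/s
Converting: 49.3 m/s × 3.6 = 180 km/h

180 km/h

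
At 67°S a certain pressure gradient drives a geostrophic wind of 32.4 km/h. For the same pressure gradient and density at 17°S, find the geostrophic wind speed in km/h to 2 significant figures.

With the same pressure gradient and density, V_g ∝ 1/f ∝ 1/sin φ.
V₂ = V₁ · sin φ₁ / sin φ₂ = 32.4 × sin 67° / sin 17°
V₂ = 32.4 × 0.9205/0.2924 = 100 km/h

100 km/h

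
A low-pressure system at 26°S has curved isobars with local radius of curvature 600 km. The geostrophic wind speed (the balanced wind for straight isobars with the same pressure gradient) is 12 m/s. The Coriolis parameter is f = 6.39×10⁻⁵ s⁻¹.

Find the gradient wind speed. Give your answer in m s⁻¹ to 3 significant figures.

Around a low, centrifugal force acts outward with Coriolis, so pressure-gradient force balances both:
(1/ρ)|∂P/∂n| = fV + V²/R  →  V² + fR·V − fR·V_g = 0
With fR = 6.39×10⁻⁵ × 600×10³ m = 38.3 m/s:
V = [−fR + √((fR)² + 4 fR V_g)]/2 = [−38.3 + √(38.3² + 4×38.3×12)]/2 = 9.6 m/s
Subgeostrophic (V < V_g = 12 m/s), as expected around a low.

9.60 m s⁻¹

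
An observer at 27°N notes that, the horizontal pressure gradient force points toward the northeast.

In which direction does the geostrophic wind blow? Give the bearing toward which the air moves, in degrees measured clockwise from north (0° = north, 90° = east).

135°

The pressure-gradient force points toward the northeast (bearing 045°).
Geostrophic balance: in the Northern Hemisphere the Coriolis force deflects motion to the right, so the geostrophic wind blows 90° to the right of the pressure-gradient force (low pressure on the left).
Rotating 045° by 90° clockwise gives 135° — the wind blows toward the southeast.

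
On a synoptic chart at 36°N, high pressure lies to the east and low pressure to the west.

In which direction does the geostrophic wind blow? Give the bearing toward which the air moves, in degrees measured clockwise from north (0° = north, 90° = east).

000°

The pressure-gradient force points toward the west (bearing 270°).
Geostrophic balance: in the Northern Hemisphere the Coriolis force deflects motion to the right, so the geostrophic wind blows 90° to the right of the pressure-gradient force (low pressure on the left).
Rotating 270° by 90° clockwise gives 000° — the wind blows toward the north.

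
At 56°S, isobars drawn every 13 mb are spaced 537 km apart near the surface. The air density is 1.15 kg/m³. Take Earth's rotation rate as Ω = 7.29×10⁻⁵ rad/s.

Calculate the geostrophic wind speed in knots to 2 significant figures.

34 knots

Coriolis parameter at 56°S:
f = 2Ω sin φ = 2 × 7.29×10⁻⁵ × sin 56° = 1.21×10⁻⁴ s⁻¹
Pressure gradient: |∂P/∂n| = 1300 Pa / 537000 m = 2.42×10⁻³ Pa/m
Geostrophic balance (pressure-gradient force = Coriolis force):
V_g = (1/(fρ)) |∂P/∂n| = 2.42×10⁻³ / (1.21×10⁻⁴ × 1.15) = 17.4 m/s
Converting: 17.4 m/s × 1.944 = 34 knots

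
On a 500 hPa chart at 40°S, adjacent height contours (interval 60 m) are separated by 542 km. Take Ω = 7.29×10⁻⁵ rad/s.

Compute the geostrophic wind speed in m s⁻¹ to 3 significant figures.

11.6 m s⁻¹

Coriolis parameter at 40°S:
f = 2Ω sin φ = 2 × 7.29×10⁻⁵ × sin 40° = 9.37×10⁻⁵ s⁻¹
Height gradient: |∂Z/∂n| = 60 m / 542000 m = 1.11×10⁻⁴
On a pressure surface, geostrophic balance gives V_g = (g/f)|∂Z/∂n|:
V_g = 9.81 × 1.11×10⁻⁴ / 9.37×10⁻⁵ = 11.6 m/s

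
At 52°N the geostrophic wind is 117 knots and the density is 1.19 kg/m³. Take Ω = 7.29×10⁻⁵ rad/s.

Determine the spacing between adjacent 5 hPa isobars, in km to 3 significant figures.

60.8 km

Coriolis parameter at 52°N:
f = 2Ω sin φ = 2 × 7.29×10⁻⁵ × sin 52° = 1.15×10⁻⁴ s⁻¹
Wind speed in SI: 117 knots = 60.2 m/s
Geostrophic balance rearranged: |∂P/∂n| = f ρ V_g
|∂P/∂n| = 1.15×10⁻⁴ × 1.19 × 60.2 = 8.23×10⁻³ Pa/m
Isobar spacing: Δn = ΔP/|∂P/∂n| = 500 Pa / 8.23×10⁻³ Pa/m = 60759 m ≈ 60.8 km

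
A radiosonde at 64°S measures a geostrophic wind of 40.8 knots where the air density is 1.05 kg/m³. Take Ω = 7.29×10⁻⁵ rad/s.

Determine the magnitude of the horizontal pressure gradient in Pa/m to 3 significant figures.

2.89×10⁻³ Pa/m

Coriolis parameter at 64°S:
f = 2Ω sin φ = 2 × 7.29×10⁻⁵ × sin 64° = 1.31×10⁻⁴ s⁻¹
Wind speed in SI: 40.8 knots = 21.0 m/s
Geostrophic balance rearranged: |∂P/∂n| = f ρ V_g
|∂P/∂n| = 1.31×10⁻⁴ × 1.05 × 21.0 = 2.89×10⁻³ Pa/m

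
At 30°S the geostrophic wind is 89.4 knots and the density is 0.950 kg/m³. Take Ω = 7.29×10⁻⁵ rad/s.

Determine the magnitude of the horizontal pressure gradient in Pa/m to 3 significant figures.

Coriolis parameter at 30°S:
f = 2Ω sin φ = 2 × 7.29×10⁻⁵ × sin 30° = 7.29×10⁻⁵ s⁻¹
Wind speed in SI: 89.4 knots = 46.0 m/s
Geostrophic balance rearranged: |∂P/∂n| = f ρ V_g
|∂P/∂n| = 7.29×10⁻⁵ × 0.950 × 46.0 = 3.19×10⁻³ Pa/m

3.19×10⁻³ Pa/m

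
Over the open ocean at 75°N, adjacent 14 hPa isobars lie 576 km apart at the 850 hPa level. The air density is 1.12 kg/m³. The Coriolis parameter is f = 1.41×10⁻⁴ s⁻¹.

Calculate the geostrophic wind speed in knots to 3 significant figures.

Pressure gradient: |∂P/∂n| = 1400 Pa / 576000 m = 2.43×10⁻³ Pa/m
Geostrophic balance (pressure-gradient force = Coriolis force):
V_g = (1/(fρ)) |∂P/∂n| = 2.43×10⁻³ / (1.41×10⁻⁴ × 1.12) = 15.4 m/s
Converting: 15.4 m/s × 1.944 = 29.9 knots

29.9 knots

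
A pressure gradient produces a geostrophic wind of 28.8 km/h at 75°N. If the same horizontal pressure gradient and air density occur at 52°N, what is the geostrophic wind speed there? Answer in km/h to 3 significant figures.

35.3 km/h

With the same pressure gradient and density, V_g ∝ 1/f ∝ 1/sin φ.
V₂ = V₁ · sin φ₁ / sin φ₂ = 28.8 × sin 75° / sin 52°
V₂ = 28.8 × 0.9659/0.7880 = 35.3 km/h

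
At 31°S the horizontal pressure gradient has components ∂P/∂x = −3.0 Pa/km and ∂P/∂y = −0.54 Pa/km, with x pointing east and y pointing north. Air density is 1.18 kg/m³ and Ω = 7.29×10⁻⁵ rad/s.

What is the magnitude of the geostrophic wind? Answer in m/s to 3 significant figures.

34.4 m/s

Coriolis parameter at 31°S:
f = 2Ω sin φ = 2 × 7.29×10⁻⁵ × sin 31° = 7.51×10⁻⁵ s⁻¹
In the Southern Hemisphere f is negative: f = −7.51×10⁻⁵ s⁻¹.
Component geostrophic relations (x east, y north):
u_g = −(1/(fρ)) ∂P/∂y,  v_g = (1/(fρ)) ∂P/∂x
u_g = −(−0.54×10⁻³)/(−7.51×10⁻⁵ × 1.18) = −6.09 m/s;  v_g = (−3.0×10⁻³)/(−7.51×10⁻⁵ × 1.18) = 33.9 m/s
|V_g| = √(u_g² + v_g²) = 34.4 m/s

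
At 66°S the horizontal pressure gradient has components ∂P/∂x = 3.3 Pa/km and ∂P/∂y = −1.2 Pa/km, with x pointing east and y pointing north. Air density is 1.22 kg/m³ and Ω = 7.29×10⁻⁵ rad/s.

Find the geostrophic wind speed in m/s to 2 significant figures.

Coriolis parameter at 66°S:
f = 2Ω sin φ = 2 × 7.29×10⁻⁵ × sin 66° = 1.33×10⁻⁴ s⁻¹
In the Southern Hemisphere f is negative: f = −1.33×10⁻⁴ s⁻¹.
Component geostrophic relations (x east, y north):
u_g = −(1/(fρ)) ∂P/∂y,  v_g = (1/(fρ)) ∂P/∂x
u_g = −(−1.2×10⁻³)/(−1.33×10⁻⁴ × 1.22) = −7.38 m/s;  v_g = (3.3×10⁻³)/(−1.33×10⁻⁴ × 1.22) = −20.3 m/s
|V_g| = √(u_g² + v_g²) = 21.6 m/s

22 m/s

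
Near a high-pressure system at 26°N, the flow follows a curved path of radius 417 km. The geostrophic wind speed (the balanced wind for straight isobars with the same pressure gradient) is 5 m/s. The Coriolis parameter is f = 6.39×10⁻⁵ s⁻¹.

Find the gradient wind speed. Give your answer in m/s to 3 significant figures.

6.67 m/s

Around a high, pressure-gradient force acts outward with centrifugal, so Coriolis balances both:
fV = (1/ρ)|∂P/∂n| + V²/R  →  V² − fR·V + fR·V_g = 0
With fR = 6.39×10⁻⁵ × 417×10³ m = 26.6 m/s:
V = [fR − √((fR)² − 4 fR V_g)]/2 = [26.6 − √(26.6² − 4×26.6×5)]/2 = 6.67 m/s
Supergeostrophic (V > V_g = 5 m/s), as expected around a high.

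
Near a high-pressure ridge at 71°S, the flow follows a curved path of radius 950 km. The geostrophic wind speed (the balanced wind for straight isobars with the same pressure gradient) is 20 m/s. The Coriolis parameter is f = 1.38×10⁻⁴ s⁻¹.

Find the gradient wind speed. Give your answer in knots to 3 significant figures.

47.9 knots

Around a high, pressure-gradient force acts outward with centrifugal, so Coriolis balances both:
fV = (1/ρ)|∂P/∂n| + V²/R  →  V² − fR·V + fR·V_g = 0
With fR = 1.38×10⁻⁴ × 950×10³ m = 131 m/s:
V = [fR − √((fR)² − 4 fR V_g)]/2 = [131 − √(131² − 4×131×20)]/2 = 24.6 m/s
Supergeostrophic (V > V_g = 20 m/s), as expected around a high.
Converting: 24.6 m/s × 1.944 = 47.9 knots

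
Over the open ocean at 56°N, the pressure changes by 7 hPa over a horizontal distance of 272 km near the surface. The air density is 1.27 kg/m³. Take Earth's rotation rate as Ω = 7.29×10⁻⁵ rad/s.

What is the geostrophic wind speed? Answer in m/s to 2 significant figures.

Coriolis parameter at 56°N:
f = 2Ω sin φ = 2 × 7.29×10⁻⁵ × sin 56° = 1.21×10⁻⁴ s⁻¹
Pressure gradient: |∂P/∂n| = 700 Pa / 272000 m = 2.57×10⁻³ Pa/m
Geostrophic balance (pressure-gradient force = Coriolis force):
V_g = (1/(fρ)) |∂P/∂n| = 2.57×10⁻³ / (1.21×10⁻⁴ × 1.27) = 16.8 m/s

17 m/s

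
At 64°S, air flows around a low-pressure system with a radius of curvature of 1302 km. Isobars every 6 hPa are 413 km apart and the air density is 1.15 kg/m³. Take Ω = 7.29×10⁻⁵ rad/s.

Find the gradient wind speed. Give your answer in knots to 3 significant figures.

Coriolis parameter at 64°S:
f = 2Ω sin φ = 2 × 7.29×10⁻⁵ × sin 64° = 1.31×10⁻⁴ s⁻¹
Pressure gradient: |∂P/∂n| = 600 Pa / 413000 m = 1.45×10⁻³ Pa/m
Geostrophic speed: V_g = |∂P/∂n|/(fρ) = 1.45×10⁻³/(1.31×10⁻⁴ × 1.15) = 9.64 m/s
Around a low, centrifugal force acts outward with Coriolis, so pressure-gradient force balances both:
(1/ρ)|∂P/∂n| = fV + V²/R  →  V² + fR·V − fR·V_g = 0
With fR = 1.31×10⁻⁴ × 1302×10³ m = 171 m/s:
V = [−fR + √((fR)² + 4 fR V_g)]/2 = [−171 + √(171² + 4×171×9.64)]/2 = 9.15 m/s
Subgeostrophic (V < V_g = 9.64 m/s), as expected around a low.
Converting: 9.15 m/s × 1.944 = 17.8 knots

17.8 knots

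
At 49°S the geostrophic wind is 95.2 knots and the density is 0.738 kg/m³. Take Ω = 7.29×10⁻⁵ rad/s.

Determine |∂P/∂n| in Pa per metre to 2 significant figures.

4.0×10⁻³ Pa/m

Coriolis parameter at 49°S:
f = 2Ω sin φ = 2 × 7.29×10⁻⁵ × sin 49° = 1.10×10⁻⁴ s⁻¹
Wind speed in SI: 95.2 knots = 49.0 m/s
Geostrophic balance rearranged: |∂P/∂n| = f ρ V_g
|∂P/∂n| = 1.10×10⁻⁴ × 0.738 × 49.0 = 3.98×10⁻³ Pa/m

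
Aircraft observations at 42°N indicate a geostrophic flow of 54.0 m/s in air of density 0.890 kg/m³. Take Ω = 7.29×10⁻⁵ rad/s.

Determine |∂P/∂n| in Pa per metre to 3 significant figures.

4.69×10⁻³ Pa/m

Coriolis parameter at 42°N:
f = 2Ω sin φ = 2 × 7.29×10⁻⁵ × sin 42° = 9.76×10⁻⁵ s⁻¹
Geostrophic balance rearranged: |∂P/∂n| = f ρ V_g
|∂P/∂n| = 9.76×10⁻⁵ × 0.890 × 54.0 = 4.69×10⁻³ Pa/m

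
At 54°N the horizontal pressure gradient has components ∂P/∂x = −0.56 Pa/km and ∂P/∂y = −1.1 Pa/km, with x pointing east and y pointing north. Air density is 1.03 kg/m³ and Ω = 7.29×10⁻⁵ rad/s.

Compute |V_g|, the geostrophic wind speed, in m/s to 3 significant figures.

Coriolis parameter at 54°N:
f = 2Ω sin φ = 2 × 7.29×10⁻⁵ × sin 54° = 1.18×10⁻⁴ s⁻¹
Component geostrophic relations (x east, y north):
u_g = −(1/(fρ)) ∂P/∂y,  v_g = (1/(fρ)) ∂P/∂x
u_g = −(−1.1×10⁻³)/(1.18×10⁻⁴ × 1.03) = 9.05 m/s;  v_g = (−0.56×10⁻³)/(1.18×10⁻⁴ × 1.03) = −4.61 m/s
|V_g| = √(u_g² + v_g²) = 10.2 m/s

10.2 m/s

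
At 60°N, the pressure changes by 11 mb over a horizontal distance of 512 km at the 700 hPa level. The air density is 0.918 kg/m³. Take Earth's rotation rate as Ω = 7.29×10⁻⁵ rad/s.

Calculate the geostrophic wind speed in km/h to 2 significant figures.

67 km/h

Coriolis parameter at 60°N:
f = 2Ω sin φ = 2 × 7.29×10⁻⁵ × sin 60° = 1.26×10⁻⁴ s⁻¹
Pressure gradient: |∂P/∂n| = 1100 Pa / 512000 m = 2.15×10⁻³ Pa/m
Geostrophic balance (pressure-gradient force = Coriolis force):
V_g = (1/(fρ)) |∂P/∂n| = 2.15×10⁻³ / (1.26×10⁻⁴ × 0.918) = 18.5 m/s
Converting: 18.5 m/s × 3.6 = 67 km/h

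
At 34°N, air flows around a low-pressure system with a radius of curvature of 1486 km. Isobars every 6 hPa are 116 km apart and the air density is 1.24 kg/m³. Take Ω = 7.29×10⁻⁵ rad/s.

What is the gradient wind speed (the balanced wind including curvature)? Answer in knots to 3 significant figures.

75.3 knots

Coriolis parameter at 34°N:
f = 2Ω sin φ = 2 × 7.29×10⁻⁵ × sin 34° = 8.15×10⁻⁵ s⁻¹
Pressure gradient: |∂P/∂n| = 600 Pa / 116000 m = 5.17×10⁻³ Pa/m
Geostrophic speed: V_g = |∂P/∂n|/(fρ) = 5.17×10⁻³/(8.15×10⁻⁵ × 1.24) = 51.2 m/s
Around a low, centrifugal force acts outward with Coriolis, so pressure-gradient force balances both:
(1/ρ)|∂P/∂n| = fV + V²/R  →  V² + fR·V − fR·V_g = 0
With fR = 8.15×10⁻⁵ × 1486×10³ m = 121 m/s:
V = [−fR + √((fR)² + 4 fR V_g)]/2 = [−121 + √(121² + 4×121×51.2)]/2 = 38.8 m/s
Subgeostrophic (V < V_g = 51.2 m/s), as expected around a low.
Converting: 38.8 m/s × 1.944 = 75.3 knots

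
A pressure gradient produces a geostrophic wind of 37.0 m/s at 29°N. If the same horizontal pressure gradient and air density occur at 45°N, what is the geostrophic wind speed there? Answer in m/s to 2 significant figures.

25 m/s

With the same pressure gradient and density, V_g ∝ 1/f ∝ 1/sin φ.
V₂ = V₁ · sin φ₁ / sin φ₂ = 37.0 × sin 29° / sin 45°
V₂ = 37.0 × 0.4848/0.7071 = 25 m/s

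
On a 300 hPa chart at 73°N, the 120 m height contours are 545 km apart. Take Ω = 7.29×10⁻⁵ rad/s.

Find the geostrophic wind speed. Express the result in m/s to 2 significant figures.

Coriolis parameter at 73°N:
f = 2Ω sin φ = 2 × 7.29×10⁻⁵ × sin 73° = 1.39×10⁻⁴ s⁻¹
Height gradient: |∂Z/∂n| = 120 m / 545000 m = 2.20×10⁻⁴
On a pressure surface, geostrophic balance gives V_g = (g/f)|∂Z/∂n|:
V_g = 9.81 × 2.20×10⁻⁴ / 1.39×10⁻⁴ = 15.5 m/s

15 m/s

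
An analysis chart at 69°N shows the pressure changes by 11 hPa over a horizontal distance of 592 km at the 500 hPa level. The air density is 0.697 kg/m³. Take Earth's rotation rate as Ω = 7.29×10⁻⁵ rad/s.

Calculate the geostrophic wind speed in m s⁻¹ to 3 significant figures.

19.6 m s⁻¹

Coriolis parameter at 69°N:
f = 2Ω sin φ = 2 × 7.29×10⁻⁵ × sin 69° = 1.36×10⁻⁴ s⁻¹
Pressure gradient: |∂P/∂n| = 1100 Pa / 592000 m = 1.86×10⁻³ Pa/m
Geostrophic balance (pressure-gradient force = Coriolis force):
V_g = (1/(fρ)) |∂P/∂n| = 1.86×10⁻³ / (1.36×10⁻⁴ × 0.697) = 19.6 m/s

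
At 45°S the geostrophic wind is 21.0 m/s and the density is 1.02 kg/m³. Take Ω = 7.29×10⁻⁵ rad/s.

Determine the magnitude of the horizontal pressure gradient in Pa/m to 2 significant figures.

2.2×10⁻³ Pa/m

Coriolis parameter at 45°S:
f = 2Ω sin φ = 2 × 7.29×10⁻⁵ × sin 45° = 1.03×10⁻⁴ s⁻¹
Geostrophic balance rearranged: |∂P/∂n| = f ρ V_g
|∂P/∂n| = 1.03×10⁻⁴ × 1.02 × 21.0 = 2.21×10⁻³ Pa/m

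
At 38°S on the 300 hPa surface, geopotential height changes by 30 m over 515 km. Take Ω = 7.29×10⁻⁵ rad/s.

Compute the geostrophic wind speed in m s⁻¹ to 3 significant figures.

6.37 m s⁻¹

Coriolis parameter at 38°S:
f = 2Ω sin φ = 2 × 7.29×10⁻⁵ × sin 38° = 8.98×10⁻⁵ s⁻¹
Height gradient: |∂Z/∂n| = 30 m / 515000 m = 5.83×10⁻⁵
On a pressure surface, geostrophic balance gives V_g = (g/f)|∂Z/∂n|:
V_g = 9.81 × 5.83×10⁻⁵ / 8.98×10⁻⁵ = 6.37 m/s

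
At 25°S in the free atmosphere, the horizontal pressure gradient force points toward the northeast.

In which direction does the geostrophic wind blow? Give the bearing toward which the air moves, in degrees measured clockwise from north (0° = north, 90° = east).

315°

The pressure-gradient force points toward the northeast (bearing 045°).
Geostrophic balance: in the Southern Hemisphere the Coriolis force deflects motion to the left, so the geostrophic wind blows 90° to the left of the pressure-gradient force (low pressure on the right).
Rotating 045° by 90° counterclockwise gives 315° — the wind blows toward the northwest.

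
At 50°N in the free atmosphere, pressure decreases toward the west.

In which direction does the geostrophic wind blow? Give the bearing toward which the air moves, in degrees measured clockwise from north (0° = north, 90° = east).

000°

The pressure-gradient force points toward the west (bearing 270°).
Geostrophic balance: in the Northern Hemisphere the Coriolis force deflects motion to the right, so the geostrophic wind blows 90° to the right of the pressure-gradient force (low pressure on the left).
Rotating 270° by 90° clockwise gives 000° — the wind blows toward the north.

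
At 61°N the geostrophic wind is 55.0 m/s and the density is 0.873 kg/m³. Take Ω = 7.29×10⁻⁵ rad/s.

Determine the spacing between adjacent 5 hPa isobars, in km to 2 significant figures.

Coriolis parameter at 61°N:
f = 2Ω sin φ = 2 × 7.29×10⁻⁵ × sin 61° = 1.28×10⁻⁴ s⁻¹
Geostrophic balance rearranged: |∂P/∂n| = f ρ V_g
|∂P/∂n| = 1.28×10⁻⁴ × 0.873 × 55.0 = 6.12×10⁻³ Pa/m
Isobar spacing: Δn = ΔP/|∂P/∂n| = 500 Pa / 6.12×10⁻³ Pa/m = 81661 m ≈ 82 km

82 km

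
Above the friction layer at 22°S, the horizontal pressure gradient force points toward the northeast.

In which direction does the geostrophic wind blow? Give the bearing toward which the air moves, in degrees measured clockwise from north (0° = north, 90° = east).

315°

The pressure-gradient force points toward the northeast (bearing 045°).
Geostrophic balance: in the Southern Hemisphere the Coriolis force deflects motion to the left, so the geostrophic wind blows 90° to the left of the pressure-gradient force (low pressure on the right).
Rotating 045° by 90° counterclockwise gives 315° — the wind blows toward the northwest.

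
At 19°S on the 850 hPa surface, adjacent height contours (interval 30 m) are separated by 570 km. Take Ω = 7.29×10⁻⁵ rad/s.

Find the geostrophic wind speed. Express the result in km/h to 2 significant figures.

39 km/h

Coriolis parameter at 19°S:
f = 2Ω sin φ = 2 × 7.29×10⁻⁵ × sin 19° = 4.75×10⁻⁵ s⁻¹
Height gradient: |∂Z/∂n| = 30 m / 570000 m = 5.26×10⁻⁵
On a pressure surface, geostrophic balance gives V_g = (g/f)|∂Z/∂n|:
V_g = 9.81 × 5.26×10⁻⁵ / 4.75×10⁻⁵ = 10.9 m/s
Converting: 10.9 m/s × 3.6 = 39 km/h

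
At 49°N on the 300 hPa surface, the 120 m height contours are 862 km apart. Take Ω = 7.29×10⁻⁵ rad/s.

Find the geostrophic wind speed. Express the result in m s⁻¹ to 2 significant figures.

Coriolis parameter at 49°N:
f = 2Ω sin φ = 2 × 7.29×10⁻⁵ × sin 49° = 1.10×10⁻⁴ s⁻¹
Height gradient: |∂Z/∂n| = 120 m / 862000 m = 1.39×10⁻⁴
On a pressure surface, geostrophic balance gives V_g = (g/f)|∂Z/∂n|:
V_g = 9.81 × 1.39×10⁻⁴ / 1.10×10⁻⁴ = 12.4 m/s

12 m s⁻¹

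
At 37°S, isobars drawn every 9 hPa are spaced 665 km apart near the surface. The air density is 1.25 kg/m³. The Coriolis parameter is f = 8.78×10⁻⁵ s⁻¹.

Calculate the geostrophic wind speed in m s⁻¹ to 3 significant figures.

Pressure gradient: |∂P/∂n| = 900 Pa / 665000 m = 1.35×10⁻³ Pa/m
Geostrophic balance (pressure-gradient force = Coriolis force):
V_g = (1/(fρ)) |∂P/∂n| = 1.35×10⁻³ / (8.78×10⁻⁵ × 1.25) = 12.3 m/s

12.3 m s⁻¹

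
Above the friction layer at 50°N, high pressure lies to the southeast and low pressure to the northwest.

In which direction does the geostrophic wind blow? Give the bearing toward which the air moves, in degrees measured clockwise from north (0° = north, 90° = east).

The pressure-gradient force points toward the northwest (bearing 315°).
Geostrophic balance: in the Northern Hemisphere the Coriolis force deflects motion to the right, so the geostrophic wind blows 90° to the right of the pressure-gradient force (low pressure on the left).
Rotating 315° by 90° clockwise gives 045° — the wind blows toward the northeast.

045°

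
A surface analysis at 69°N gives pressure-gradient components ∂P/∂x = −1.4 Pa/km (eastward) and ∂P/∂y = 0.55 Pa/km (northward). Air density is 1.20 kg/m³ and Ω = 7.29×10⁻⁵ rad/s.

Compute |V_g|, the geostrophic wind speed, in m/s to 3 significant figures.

9.21 m/s

Coriolis parameter at 69°N:
f = 2Ω sin φ = 2 × 7.29×10⁻⁵ × sin 69° = 1.36×10⁻⁴ s⁻¹
Component geostrophic relations (x east, y north):
u_g = −(1/(fρ)) ∂P/∂y,  v_g = (1/(fρ)) ∂P/∂x
u_g = −(0.55×10⁻³)/(1.36×10⁻⁴ × 1.20) = −3.37 m/s;  v_g = (−1.4×10⁻³)/(1.36×10⁻⁴ × 1.20) = −8.57 m/s
|V_g| = √(u_g² + v_g²) = 9.21 m/s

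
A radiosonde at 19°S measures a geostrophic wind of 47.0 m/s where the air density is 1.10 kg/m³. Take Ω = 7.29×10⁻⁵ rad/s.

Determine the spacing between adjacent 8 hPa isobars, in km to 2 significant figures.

330 km

Coriolis parameter at 19°S:
f = 2Ω sin φ = 2 × 7.29×10⁻⁵ × sin 19° = 4.75×10⁻⁵ s⁻¹
Geostrophic balance rearranged: |∂P/∂n| = f ρ V_g
|∂P/∂n| = 4.75×10⁻⁵ × 1.10 × 47.0 = 2.45×10⁻³ Pa/m
Isobar spacing: Δn = ΔP/|∂P/∂n| = 800 Pa / 2.45×10⁻³ Pa/m = 325987 m ≈ 330 km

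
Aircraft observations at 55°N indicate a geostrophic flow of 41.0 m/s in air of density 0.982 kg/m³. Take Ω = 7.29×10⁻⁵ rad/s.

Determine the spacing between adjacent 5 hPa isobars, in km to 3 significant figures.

Coriolis parameter at 55°N:
f = 2Ω sin φ = 2 × 7.29×10⁻⁵ × sin 55° = 1.19×10⁻⁴ s⁻¹
Geostrophic balance rearranged: |∂P/∂n| = f ρ V_g
|∂P/∂n| = 1.19×10⁻⁴ × 0.982 × 41.0 = 4.81×10⁻³ Pa/m
Isobar spacing: Δn = ΔP/|∂P/∂n| = 500 Pa / 4.81×10⁻³ Pa/m = 103981 m ≈ 104 km

104 km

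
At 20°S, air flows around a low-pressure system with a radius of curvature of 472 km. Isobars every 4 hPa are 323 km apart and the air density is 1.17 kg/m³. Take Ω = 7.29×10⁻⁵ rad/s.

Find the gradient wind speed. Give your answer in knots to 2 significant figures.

Coriolis parameter at 20°S:
f = 2Ω sin φ = 2 × 7.29×10⁻⁵ × sin 20° = 4.99×10⁻⁵ s⁻¹
Pressure gradient: |∂P/∂n| = 400 Pa / 323000 m = 1.24×10⁻³ Pa/m
Geostrophic speed: V_g = |∂P/∂n|/(fρ) = 1.24×10⁻³/(4.99×10⁻⁵ × 1.17) = 21.2 m/s
Around a low, centrifugal force acts outward with Coriolis, so pressure-gradient force balances both:
(1/ρ)|∂P/∂n| = fV + V²/R  →  V² + fR·V − fR·V_g = 0
With fR = 4.99×10⁻⁵ × 472×10³ m = 23.5 m/s:
V = [−fR + √((fR)² + 4 fR V_g)]/2 = [−23.5 + √(23.5² + 4×23.5×21.2)]/2 = 13.5 m/s
Subgeostrophic (V < V_g = 21.2 m/s), as expected around a low.
Converting: 13.5 m/s × 1.944 = 26 knots

26 knots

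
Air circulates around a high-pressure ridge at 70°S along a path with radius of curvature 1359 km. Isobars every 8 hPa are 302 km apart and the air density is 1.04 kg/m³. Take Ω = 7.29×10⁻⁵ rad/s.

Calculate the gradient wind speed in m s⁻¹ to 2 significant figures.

21 m s⁻¹

Coriolis parameter at 70°S:
f = 2Ω sin φ = 2 × 7.29×10⁻⁵ × sin 70° = 1.37×10⁻⁴ s⁻¹
Pressure gradient: |∂P/∂n| = 800 Pa / 302000 m = 2.65×10⁻³ Pa/m
Geostrophic speed: V_g = |∂P/∂n|/(fρ) = 2.65×10⁻³/(1.37×10⁻⁴ × 1.04) = 18.6 m/s
Around a high, pressure-gradient force acts outward with centrifugal, so Coriolis balances both:
fV = (1/ρ)|∂P/∂n| + V²/R  →  V² − fR·V + fR·V_g = 0
With fR = 1.37×10⁻⁴ × 1359×10³ m = 186 m/s:
V = [fR − √((fR)² − 4 fR V_g)]/2 = [186 − √(186² − 4×186×18.6)]/2 = 20.9 m/s
Supergeostrophic (V > V_g = 18.6 m/s), as expected around a high.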